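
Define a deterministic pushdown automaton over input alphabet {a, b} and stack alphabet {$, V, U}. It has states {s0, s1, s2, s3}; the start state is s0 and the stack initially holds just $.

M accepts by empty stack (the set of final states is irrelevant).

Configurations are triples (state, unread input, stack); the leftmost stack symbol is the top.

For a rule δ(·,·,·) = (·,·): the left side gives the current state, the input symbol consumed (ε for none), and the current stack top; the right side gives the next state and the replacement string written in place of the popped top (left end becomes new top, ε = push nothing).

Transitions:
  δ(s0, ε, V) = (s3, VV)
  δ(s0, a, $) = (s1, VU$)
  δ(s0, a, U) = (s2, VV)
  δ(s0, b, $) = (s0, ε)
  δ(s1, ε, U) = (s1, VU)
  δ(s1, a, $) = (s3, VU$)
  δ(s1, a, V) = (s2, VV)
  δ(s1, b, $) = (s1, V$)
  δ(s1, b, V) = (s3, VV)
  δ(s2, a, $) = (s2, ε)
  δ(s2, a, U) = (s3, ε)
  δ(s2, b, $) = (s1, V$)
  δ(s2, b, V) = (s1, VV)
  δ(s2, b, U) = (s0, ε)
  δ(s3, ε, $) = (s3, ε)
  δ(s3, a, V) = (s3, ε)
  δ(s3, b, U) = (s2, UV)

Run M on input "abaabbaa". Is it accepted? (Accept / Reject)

(s0, abaabbaa, $) ⊢ (s1, baabbaa, VU$) ⊢ (s3, aabbaa, VVU$) ⊢ (s3, abbaa, VU$) ⊢ (s3, bbaa, U$) ⊢ (s2, baa, UV$) ⊢ (s0, aa, V$) ⊢ (s3, aa, VV$) ⊢ (s3, a, V$) ⊢ (s3, ε, $) ⊢ (s3, ε, ε)
All input consumed and the stack is empty.

Accept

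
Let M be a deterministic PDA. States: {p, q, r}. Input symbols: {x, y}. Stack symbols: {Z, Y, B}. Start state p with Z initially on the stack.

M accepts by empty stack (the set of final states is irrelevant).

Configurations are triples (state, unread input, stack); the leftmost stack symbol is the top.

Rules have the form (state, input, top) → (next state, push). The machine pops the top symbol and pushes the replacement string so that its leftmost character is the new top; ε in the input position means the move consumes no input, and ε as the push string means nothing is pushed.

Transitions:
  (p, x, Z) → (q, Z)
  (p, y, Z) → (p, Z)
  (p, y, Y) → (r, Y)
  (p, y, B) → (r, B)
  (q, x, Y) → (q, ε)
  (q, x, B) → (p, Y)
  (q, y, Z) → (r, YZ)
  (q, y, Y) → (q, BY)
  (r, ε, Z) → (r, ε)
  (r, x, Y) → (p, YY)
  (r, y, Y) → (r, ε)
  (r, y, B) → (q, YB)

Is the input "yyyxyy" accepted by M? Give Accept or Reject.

Accept

(p, yyyxyy, Z)
  read y, top Z: go to p, push Z → (p, yyxyy, Z)
  read y, top Z: go to p, push Z → (p, yxyy, Z)
  read y, top Z: go to p, push Z → (p, xyy, Z)
  read x, top Z: go to q, push Z → (q, yy, Z)
  read y, top Z: go to r, push YZ → (r, y, YZ)
  read y, top Y: go to r, push ε → (r, ε, Z)
  ε-move, top Z: go to r, push ε → (r, ε, ε)
All input consumed and the stack is empty.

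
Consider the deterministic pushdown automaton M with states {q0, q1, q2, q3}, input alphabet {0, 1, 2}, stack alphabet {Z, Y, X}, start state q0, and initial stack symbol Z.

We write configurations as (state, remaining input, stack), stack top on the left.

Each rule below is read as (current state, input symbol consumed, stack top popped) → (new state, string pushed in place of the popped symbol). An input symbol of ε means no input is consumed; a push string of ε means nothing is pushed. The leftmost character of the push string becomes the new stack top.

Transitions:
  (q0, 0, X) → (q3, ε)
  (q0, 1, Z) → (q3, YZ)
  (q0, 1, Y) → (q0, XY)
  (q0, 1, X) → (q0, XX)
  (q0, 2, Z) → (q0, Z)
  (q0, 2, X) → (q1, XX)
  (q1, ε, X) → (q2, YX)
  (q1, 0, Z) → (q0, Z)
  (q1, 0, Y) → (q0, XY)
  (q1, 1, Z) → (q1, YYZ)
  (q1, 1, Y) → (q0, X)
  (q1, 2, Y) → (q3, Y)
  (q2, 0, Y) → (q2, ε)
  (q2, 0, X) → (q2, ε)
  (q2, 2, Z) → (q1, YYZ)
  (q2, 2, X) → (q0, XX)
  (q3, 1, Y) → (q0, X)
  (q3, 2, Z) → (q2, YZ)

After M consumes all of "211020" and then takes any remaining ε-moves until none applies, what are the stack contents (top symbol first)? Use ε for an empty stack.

(q0, 211020, Z) ⊢ (q0, 11020, Z) ⊢ (q3, 1020, YZ) ⊢ (q0, 020, XZ) ⊢ (q3, 20, Z) ⊢ (q2, 0, YZ) ⊢ (q2, ε, Z)
All input consumed in state q2 with stack Z.

Z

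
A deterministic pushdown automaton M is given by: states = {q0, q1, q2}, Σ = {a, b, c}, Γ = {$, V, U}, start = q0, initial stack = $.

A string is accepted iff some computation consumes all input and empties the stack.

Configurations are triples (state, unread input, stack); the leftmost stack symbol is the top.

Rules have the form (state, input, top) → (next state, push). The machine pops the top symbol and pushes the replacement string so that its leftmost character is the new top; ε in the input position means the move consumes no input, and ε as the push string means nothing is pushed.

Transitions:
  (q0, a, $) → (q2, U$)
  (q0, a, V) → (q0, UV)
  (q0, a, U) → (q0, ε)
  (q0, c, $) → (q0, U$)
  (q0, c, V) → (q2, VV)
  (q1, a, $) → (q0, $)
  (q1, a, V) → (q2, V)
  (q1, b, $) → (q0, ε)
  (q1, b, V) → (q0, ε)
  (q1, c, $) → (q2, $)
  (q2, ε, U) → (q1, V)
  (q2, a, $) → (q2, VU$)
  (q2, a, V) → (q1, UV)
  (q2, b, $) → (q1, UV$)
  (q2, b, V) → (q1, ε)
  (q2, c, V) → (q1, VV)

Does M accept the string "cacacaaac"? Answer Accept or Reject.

Reject

(q0, cacacaaac, $)
  read c, top $: go to q0, push U$ → (q0, acacaaac, U$)
  read a, top U: go to q0, push ε → (q0, cacaaac, $)
  read c, top $: go to q0, push U$ → (q0, acaaac, U$)
  read a, top U: go to q0, push ε → (q0, caaac, $)
  read c, top $: go to q0, push U$ → (q0, aaac, U$)
  read a, top U: go to q0, push ε → (q0, aac, $)
  read a, top $: go to q2, push U$ → (q2, ac, U$)
  ε-move, top U: go to q1, push V → (q1, ac, V$)
  read a, top V: go to q2, push V → (q2, c, V$)
  read c, top V: go to q1, push VV → (q1, ε, VV$)
All input consumed; stack is VV$, not empty, and no further ε-move applies.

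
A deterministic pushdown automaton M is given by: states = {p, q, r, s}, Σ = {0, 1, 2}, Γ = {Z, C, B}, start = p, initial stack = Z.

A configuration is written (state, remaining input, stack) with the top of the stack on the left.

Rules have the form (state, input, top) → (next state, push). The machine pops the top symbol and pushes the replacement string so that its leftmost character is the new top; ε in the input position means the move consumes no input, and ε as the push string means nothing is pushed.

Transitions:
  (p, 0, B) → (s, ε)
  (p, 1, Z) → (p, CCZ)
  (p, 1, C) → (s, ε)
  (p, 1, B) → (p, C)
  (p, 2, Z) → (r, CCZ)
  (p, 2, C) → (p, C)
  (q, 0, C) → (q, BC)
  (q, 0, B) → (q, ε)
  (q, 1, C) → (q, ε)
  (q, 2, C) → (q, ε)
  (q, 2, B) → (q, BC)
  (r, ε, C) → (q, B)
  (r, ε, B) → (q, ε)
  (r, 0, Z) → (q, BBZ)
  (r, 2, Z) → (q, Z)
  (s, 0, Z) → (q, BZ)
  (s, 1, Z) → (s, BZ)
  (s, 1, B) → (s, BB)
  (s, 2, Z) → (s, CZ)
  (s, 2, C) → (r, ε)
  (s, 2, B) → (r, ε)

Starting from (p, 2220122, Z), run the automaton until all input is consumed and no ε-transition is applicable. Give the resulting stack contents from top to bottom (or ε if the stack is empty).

(p, 2220122, Z) ⊢ (r, 220122, CCZ) ⊢ (q, 220122, BCZ) ⊢ (q, 20122, BCCZ) ⊢ (q, 0122, BCCCZ) ⊢ (q, 122, CCCZ) ⊢ (q, 22, CCZ) ⊢ (q, 2, CZ) ⊢ (q, ε, Z)
All input consumed in state q with stack Z.

Z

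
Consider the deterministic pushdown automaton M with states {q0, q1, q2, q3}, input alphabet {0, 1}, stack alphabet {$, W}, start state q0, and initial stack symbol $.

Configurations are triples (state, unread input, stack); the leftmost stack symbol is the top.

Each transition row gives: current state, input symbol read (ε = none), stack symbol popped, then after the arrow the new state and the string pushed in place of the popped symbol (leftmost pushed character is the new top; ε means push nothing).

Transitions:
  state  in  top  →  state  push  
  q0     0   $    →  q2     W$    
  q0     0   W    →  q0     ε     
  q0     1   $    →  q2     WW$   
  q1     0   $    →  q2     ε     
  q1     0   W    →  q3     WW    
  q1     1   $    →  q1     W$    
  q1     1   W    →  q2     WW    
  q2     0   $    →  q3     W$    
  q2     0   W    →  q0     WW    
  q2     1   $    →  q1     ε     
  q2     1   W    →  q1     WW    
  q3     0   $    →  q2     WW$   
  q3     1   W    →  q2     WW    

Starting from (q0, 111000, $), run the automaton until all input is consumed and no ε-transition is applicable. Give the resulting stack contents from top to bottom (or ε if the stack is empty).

WWW$

(q0, 111000, $) ⊢ (q2, 11000, WW$) ⊢ (q1, 1000, WWW$) ⊢ (q2, 000, WWWW$) ⊢ (q0, 00, WWWWW$) ⊢ (q0, 0, WWWW$) ⊢ (q0, ε, WWW$)
All input consumed in state q0 with stack WWW$.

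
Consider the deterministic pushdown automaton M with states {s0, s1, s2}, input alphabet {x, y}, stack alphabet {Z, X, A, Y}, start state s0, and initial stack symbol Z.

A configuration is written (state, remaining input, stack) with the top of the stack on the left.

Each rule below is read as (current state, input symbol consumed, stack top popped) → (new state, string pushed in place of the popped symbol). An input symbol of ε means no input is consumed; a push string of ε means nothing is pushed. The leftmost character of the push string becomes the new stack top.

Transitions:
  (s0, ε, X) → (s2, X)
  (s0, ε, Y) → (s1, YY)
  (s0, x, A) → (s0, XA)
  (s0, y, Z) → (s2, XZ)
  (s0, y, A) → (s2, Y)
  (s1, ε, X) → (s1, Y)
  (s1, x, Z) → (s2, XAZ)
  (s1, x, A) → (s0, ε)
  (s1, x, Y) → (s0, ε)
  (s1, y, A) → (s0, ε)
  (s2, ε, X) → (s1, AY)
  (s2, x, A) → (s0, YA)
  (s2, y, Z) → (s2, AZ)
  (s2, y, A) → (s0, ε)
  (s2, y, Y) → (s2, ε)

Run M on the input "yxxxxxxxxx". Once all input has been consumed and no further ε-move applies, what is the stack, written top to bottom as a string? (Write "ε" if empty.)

(s0, yxxxxxxxxx, Z)
  read y, top Z: go to s2, push XZ → (s2, xxxxxxxxx, XZ)
  ε-move, top X: go to s1, push AY → (s1, xxxxxxxxx, AYZ)
  read x, top A: go to s0, push ε → (s0, xxxxxxxx, YZ)
  ε-move, top Y: go to s1, push YY → (s1, xxxxxxxx, YYZ)
  read x, top Y: go to s0, push ε → (s0, xxxxxxx, YZ)
  ε-move, top Y: go to s1, push YY → (s1, xxxxxxx, YYZ)
  read x, top Y: go to s0, push ε → (s0, xxxxxx, YZ)
  ε-move, top Y: go to s1, push YY → (s1, xxxxxx, YYZ)
  read x, top Y: go to s0, push ε → (s0, xxxxx, YZ)
  ε-move, top Y: go to s1, push YY → (s1, xxxxx, YYZ)
  read x, top Y: go to s0, push ε → (s0, xxxx, YZ)
  ε-move, top Y: go to s1, push YY → (s1, xxxx, YYZ)
  read x, top Y: go to s0, push ε → (s0, xxx, YZ)
  ε-move, top Y: go to s1, push YY → (s1, xxx, YYZ)
  read x, top Y: go to s0, push ε → (s0, xx, YZ)
  ε-move, top Y: go to s1, push YY → (s1, xx, YYZ)
  read x, top Y: go to s0, push ε → (s0, x, YZ)
  ε-move, top Y: go to s1, push YY → (s1, x, YYZ)
  read x, top Y: go to s0, push ε → (s0, ε, YZ)
  ε-move, top Y: go to s1, push YY → (s1, ε, YYZ)
All input consumed in state s1 with stack YYZ.

YYZ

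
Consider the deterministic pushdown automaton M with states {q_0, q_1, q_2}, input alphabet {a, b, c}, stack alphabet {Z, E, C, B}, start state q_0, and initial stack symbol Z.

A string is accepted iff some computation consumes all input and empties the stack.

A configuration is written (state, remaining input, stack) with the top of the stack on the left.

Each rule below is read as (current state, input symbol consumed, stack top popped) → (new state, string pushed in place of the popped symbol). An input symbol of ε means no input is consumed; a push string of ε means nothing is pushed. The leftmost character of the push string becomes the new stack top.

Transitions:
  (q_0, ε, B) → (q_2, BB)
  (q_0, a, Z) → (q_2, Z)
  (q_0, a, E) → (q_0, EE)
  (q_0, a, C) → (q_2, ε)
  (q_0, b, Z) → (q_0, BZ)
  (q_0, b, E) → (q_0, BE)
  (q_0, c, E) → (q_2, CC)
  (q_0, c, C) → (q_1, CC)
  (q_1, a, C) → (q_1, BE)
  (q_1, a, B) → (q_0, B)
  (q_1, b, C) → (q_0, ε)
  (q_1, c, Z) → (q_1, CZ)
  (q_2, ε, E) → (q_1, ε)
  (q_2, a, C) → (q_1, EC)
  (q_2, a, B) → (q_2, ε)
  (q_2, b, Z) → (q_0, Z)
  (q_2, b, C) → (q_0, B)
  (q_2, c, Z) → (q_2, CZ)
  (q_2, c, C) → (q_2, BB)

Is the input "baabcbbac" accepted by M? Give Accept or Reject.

Reject

(q_0, baabcbbac, Z)
  read b, top Z: go to q_0, push BZ → (q_0, aabcbbac, BZ)
  ε-move, top B: go to q_2, push BB → (q_2, aabcbbac, BBZ)
  read a, top B: go to q_2, push ε → (q_2, abcbbac, BZ)
  read a, top B: go to q_2, push ε → (q_2, bcbbac, Z)
  read b, top Z: go to q_0, push Z → (q_0, cbbac, Z)
No transition applies at (q_0, cbbac, Z); input not fully consumed.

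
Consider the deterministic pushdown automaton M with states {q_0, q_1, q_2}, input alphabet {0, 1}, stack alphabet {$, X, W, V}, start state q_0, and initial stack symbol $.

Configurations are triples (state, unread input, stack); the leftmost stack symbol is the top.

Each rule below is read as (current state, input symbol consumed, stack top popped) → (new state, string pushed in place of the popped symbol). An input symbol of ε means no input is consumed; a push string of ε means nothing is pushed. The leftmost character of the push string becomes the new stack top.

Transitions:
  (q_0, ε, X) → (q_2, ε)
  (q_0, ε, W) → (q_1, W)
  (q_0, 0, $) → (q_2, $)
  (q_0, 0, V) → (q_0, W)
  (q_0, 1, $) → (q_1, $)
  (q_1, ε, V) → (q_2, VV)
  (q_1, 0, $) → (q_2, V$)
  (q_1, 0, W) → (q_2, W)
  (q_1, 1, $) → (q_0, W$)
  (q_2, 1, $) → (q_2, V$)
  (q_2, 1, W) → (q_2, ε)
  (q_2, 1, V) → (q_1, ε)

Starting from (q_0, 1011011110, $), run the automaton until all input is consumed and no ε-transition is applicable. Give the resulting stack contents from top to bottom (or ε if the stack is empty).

W$

(q_0, 1011011110, $) ⊢ (q_1, 011011110, $) ⊢ (q_2, 11011110, V$) ⊢ (q_1, 1011110, $) ⊢ (q_0, 011110, W$) ⊢ (q_1, 011110, W$) ⊢ (q_2, 11110, W$) ⊢ (q_2, 1110, $) ⊢ (q_2, 110, V$) ⊢ (q_1, 10, $) ⊢ (q_0, 0, W$) ⊢ (q_1, 0, W$) ⊢ (q_2, ε, W$)
All input consumed in state q_2 with stack W$.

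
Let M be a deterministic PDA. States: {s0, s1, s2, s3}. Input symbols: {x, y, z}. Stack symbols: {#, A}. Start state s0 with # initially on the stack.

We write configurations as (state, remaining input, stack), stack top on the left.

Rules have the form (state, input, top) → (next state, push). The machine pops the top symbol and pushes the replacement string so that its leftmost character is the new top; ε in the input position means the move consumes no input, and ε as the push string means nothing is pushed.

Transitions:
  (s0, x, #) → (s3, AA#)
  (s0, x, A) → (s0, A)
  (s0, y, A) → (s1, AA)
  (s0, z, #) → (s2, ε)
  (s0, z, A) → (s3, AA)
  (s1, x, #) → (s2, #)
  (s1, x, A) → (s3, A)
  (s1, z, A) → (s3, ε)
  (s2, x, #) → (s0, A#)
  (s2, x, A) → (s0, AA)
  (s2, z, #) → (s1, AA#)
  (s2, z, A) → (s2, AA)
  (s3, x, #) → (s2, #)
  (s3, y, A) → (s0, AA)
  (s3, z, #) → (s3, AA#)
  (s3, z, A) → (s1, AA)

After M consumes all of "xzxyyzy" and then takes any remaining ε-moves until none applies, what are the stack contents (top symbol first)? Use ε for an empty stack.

AAAAA#

(s0, xzxyyzy, #)
  read x, top #: go to s3, push AA# → (s3, zxyyzy, AA#)
  read z, top A: go to s1, push AA → (s1, xyyzy, AAA#)
  read x, top A: go to s3, push A → (s3, yyzy, AAA#)
  read y, top A: go to s0, push AA → (s0, yzy, AAAA#)
  read y, top A: go to s1, push AA → (s1, zy, AAAAA#)
  read z, top A: go to s3, push ε → (s3, y, AAAA#)
  read y, top A: go to s0, push AA → (s0, ε, AAAAA#)
All input consumed in state s0 with stack AAAAA#.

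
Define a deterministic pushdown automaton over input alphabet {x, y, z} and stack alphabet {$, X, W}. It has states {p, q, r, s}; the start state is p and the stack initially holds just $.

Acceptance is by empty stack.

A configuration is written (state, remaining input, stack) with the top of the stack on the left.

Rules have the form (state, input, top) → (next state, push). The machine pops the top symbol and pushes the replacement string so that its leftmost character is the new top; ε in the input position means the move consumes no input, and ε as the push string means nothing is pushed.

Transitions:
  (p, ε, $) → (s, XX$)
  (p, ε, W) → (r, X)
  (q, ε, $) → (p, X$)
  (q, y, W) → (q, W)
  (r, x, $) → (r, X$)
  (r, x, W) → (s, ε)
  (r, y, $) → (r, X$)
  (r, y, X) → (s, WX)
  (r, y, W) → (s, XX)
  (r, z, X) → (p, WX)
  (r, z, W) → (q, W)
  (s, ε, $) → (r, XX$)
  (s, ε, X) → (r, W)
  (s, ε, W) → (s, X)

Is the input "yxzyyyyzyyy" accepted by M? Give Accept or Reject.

(p, yxzyyyyzyyy, $)
  ε-move, top $: go to s, push XX$ → (s, yxzyyyyzyyy, XX$)
  ε-move, top X: go to r, push W → (r, yxzyyyyzyyy, WX$)
  read y, top W: go to s, push XX → (s, xzyyyyzyyy, XXX$)
  ε-move, top X: go to r, push W → (r, xzyyyyzyyy, WXX$)
  read x, top W: go to s, push ε → (s, zyyyyzyyy, XX$)
  ε-move, top X: go to r, push W → (r, zyyyyzyyy, WX$)
  read z, top W: go to q, push W → (q, yyyyzyyy, WX$)
  read y, top W: go to q, push W → (q, yyyzyyy, WX$)
  read y, top W: go to q, push W → (q, yyzyyy, WX$)
  read y, top W: go to q, push W → (q, yzyyy, WX$)
  read y, top W: go to q, push W → (q, zyyy, WX$)
No transition applies at (q, zyyy, WX$); input not fully consumed.

Reject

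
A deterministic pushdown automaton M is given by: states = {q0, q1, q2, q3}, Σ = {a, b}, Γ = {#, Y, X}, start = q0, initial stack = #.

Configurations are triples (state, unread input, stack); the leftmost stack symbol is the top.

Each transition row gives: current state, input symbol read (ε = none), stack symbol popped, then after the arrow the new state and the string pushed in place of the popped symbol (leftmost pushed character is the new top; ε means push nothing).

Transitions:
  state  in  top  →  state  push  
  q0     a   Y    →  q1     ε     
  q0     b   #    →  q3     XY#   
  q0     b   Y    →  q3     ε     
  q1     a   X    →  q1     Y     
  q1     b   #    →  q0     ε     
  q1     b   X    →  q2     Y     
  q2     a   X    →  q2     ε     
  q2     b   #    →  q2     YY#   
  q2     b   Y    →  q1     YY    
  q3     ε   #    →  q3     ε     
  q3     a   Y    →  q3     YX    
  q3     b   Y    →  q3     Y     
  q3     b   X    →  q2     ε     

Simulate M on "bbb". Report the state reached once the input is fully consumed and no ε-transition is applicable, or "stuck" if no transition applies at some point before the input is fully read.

q1

(q0, bbb, #) ⊢ (q3, bb, XY#) ⊢ (q2, b, Y#) ⊢ (q1, ε, YY#)
All input consumed; M is in state q1.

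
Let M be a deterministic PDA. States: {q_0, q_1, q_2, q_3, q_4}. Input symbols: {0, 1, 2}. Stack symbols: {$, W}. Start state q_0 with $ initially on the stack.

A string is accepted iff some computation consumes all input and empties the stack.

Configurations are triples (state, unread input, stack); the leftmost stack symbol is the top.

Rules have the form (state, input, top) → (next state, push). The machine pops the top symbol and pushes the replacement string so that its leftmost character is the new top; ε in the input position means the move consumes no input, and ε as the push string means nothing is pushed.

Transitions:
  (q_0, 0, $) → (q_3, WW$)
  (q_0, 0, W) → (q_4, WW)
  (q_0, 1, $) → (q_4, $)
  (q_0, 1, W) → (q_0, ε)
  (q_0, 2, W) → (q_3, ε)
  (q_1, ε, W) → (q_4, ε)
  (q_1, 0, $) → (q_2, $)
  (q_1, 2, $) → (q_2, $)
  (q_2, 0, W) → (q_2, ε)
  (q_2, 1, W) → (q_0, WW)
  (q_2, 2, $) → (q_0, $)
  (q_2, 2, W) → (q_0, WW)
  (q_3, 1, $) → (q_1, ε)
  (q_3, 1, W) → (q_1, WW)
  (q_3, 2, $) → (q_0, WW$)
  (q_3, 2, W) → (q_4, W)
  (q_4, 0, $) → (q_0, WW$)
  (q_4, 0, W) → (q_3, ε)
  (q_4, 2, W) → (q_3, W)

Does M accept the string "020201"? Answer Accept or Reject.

(q_0, 020201, $)
  read 0, top $: go to q_3, push WW$ → (q_3, 20201, WW$)
  read 2, top W: go to q_4, push W → (q_4, 0201, WW$)
  read 0, top W: go to q_3, push ε → (q_3, 201, W$)
  read 2, top W: go to q_4, push W → (q_4, 01, W$)
  read 0, top W: go to q_3, push ε → (q_3, 1, $)
  read 1, top $: go to q_1, push ε → (q_1, ε, ε)
All input consumed and the stack is empty.

Accept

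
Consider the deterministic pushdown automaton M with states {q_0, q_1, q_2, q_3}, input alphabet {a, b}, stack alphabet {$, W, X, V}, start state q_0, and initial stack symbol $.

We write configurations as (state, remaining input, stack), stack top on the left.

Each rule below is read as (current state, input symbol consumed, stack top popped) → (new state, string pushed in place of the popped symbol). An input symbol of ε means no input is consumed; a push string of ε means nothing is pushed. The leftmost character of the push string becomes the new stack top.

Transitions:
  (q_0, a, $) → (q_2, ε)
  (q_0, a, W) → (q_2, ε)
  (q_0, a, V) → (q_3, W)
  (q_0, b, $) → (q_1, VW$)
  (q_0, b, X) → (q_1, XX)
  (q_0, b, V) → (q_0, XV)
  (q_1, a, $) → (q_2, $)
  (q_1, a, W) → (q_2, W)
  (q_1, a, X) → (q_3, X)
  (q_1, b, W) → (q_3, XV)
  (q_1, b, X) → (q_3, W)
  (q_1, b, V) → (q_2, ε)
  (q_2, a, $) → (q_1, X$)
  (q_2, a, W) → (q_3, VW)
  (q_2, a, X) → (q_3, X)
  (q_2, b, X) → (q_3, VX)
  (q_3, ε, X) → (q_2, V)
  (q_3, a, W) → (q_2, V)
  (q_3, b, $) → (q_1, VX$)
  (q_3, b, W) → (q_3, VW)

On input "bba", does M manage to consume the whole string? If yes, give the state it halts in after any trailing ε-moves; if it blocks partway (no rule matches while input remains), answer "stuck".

q_3

(q_0, bba, $)
  read b, top $: go to q_1, push VW$ → (q_1, ba, VW$)
  read b, top V: go to q_2, push ε → (q_2, a, W$)
  read a, top W: go to q_3, push VW → (q_3, ε, VW$)
All input consumed; M is in state q_3.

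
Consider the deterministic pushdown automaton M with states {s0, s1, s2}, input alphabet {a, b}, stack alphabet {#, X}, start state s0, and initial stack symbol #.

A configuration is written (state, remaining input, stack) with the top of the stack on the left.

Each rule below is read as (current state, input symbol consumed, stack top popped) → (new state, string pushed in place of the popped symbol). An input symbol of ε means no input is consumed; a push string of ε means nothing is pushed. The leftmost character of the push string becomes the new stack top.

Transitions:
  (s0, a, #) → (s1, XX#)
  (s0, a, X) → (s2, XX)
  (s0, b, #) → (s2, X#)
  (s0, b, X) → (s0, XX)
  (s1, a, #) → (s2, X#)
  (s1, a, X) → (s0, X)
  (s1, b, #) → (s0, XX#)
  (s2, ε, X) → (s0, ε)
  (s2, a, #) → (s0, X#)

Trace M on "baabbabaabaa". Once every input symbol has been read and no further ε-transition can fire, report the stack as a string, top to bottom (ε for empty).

XXXXXX#

(s0, baabbabaabaa, #)
  read b, top #: go to s2, push X# → (s2, aabbabaabaa, X#)
  ε-move, top X: go to s0, push ε → (s0, aabbabaabaa, #)
  read a, top #: go to s1, push XX# → (s1, abbabaabaa, XX#)
  read a, top X: go to s0, push X → (s0, bbabaabaa, XX#)
  read b, top X: go to s0, push XX → (s0, babaabaa, XXX#)
  read b, top X: go to s0, push XX → (s0, abaabaa, XXXX#)
  read a, top X: go to s2, push XX → (s2, baabaa, XXXXX#)
  ε-move, top X: go to s0, push ε → (s0, baabaa, XXXX#)
  read b, top X: go to s0, push XX → (s0, aabaa, XXXXX#)
  read a, top X: go to s2, push XX → (s2, abaa, XXXXXX#)
  ε-move, top X: go to s0, push ε → (s0, abaa, XXXXX#)
  read a, top X: go to s2, push XX → (s2, baa, XXXXXX#)
  ε-move, top X: go to s0, push ε → (s0, baa, XXXXX#)
  read b, top X: go to s0, push XX → (s0, aa, XXXXXX#)
  read a, top X: go to s2, push XX → (s2, a, XXXXXXX#)
  ε-move, top X: go to s0, push ε → (s0, a, XXXXXX#)
  read a, top X: go to s2, push XX → (s2, ε, XXXXXXX#)
  ε-move, top X: go to s0, push ε → (s0, ε, XXXXXX#)
All input consumed in state s0 with stack XXXXXX#.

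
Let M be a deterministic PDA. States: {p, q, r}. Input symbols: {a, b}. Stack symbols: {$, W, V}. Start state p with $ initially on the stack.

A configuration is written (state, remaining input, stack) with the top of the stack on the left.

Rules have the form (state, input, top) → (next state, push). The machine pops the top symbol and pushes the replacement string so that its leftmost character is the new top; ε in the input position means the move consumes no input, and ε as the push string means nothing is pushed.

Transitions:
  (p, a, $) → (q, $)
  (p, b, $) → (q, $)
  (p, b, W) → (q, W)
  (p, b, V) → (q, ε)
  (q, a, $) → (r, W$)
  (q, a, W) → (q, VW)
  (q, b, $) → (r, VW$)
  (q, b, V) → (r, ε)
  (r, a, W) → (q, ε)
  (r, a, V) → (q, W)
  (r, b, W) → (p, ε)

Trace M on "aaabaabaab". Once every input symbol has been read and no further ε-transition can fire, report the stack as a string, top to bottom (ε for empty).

W$

(p, aaabaabaab, $)
  read a, top $: go to q, push $ → (q, aabaabaab, $)
  read a, top $: go to r, push W$ → (r, abaabaab, W$)
  read a, top W: go to q, push ε → (q, baabaab, $)
  read b, top $: go to r, push VW$ → (r, aabaab, VW$)
  read a, top V: go to q, push W → (q, abaab, WW$)
  read a, top W: go to q, push VW → (q, baab, VWW$)
  read b, top V: go to r, push ε → (r, aab, WW$)
  read a, top W: go to q, push ε → (q, ab, W$)
  read a, top W: go to q, push VW → (q, b, VW$)
  read b, top V: go to r, push ε → (r, ε, W$)
All input consumed in state r with stack W$.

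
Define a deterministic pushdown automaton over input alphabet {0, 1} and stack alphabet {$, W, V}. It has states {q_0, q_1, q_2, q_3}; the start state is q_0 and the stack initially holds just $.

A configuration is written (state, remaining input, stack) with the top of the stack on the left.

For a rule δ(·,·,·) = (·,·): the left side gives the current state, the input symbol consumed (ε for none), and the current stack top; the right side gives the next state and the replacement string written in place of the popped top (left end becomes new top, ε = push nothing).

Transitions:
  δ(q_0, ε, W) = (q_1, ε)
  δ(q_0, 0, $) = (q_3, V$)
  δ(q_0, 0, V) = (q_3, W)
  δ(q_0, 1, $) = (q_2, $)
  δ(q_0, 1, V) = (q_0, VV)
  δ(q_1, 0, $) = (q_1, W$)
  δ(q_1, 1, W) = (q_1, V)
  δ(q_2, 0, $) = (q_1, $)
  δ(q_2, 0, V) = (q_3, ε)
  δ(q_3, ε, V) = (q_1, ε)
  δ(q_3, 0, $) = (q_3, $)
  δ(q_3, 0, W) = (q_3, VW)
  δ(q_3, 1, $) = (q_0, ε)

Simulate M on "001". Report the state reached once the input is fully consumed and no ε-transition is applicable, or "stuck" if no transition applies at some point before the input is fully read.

q_1

(q_0, 001, $)
  read 0, top $: go to q_3, push V$ → (q_3, 01, V$)
  ε-move, top V: go to q_1, push ε → (q_1, 01, $)
  read 0, top $: go to q_1, push W$ → (q_1, 1, W$)
  read 1, top W: go to q_1, push V → (q_1, ε, V$)
All input consumed; M is in state q_1.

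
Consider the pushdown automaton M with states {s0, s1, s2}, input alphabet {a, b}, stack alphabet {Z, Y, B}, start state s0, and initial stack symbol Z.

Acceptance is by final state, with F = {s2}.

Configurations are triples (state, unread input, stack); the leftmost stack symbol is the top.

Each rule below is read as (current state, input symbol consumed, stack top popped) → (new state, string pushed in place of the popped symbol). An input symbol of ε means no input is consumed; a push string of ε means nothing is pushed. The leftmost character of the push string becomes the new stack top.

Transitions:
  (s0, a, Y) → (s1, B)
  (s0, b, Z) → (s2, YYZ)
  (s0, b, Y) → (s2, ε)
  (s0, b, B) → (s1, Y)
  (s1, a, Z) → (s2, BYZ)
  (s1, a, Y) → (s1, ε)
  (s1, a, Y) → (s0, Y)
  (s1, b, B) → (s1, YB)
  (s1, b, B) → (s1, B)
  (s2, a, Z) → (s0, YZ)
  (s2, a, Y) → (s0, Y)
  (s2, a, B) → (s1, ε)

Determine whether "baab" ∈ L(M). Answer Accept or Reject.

Reject

No computation consumes all input and reaches a final state.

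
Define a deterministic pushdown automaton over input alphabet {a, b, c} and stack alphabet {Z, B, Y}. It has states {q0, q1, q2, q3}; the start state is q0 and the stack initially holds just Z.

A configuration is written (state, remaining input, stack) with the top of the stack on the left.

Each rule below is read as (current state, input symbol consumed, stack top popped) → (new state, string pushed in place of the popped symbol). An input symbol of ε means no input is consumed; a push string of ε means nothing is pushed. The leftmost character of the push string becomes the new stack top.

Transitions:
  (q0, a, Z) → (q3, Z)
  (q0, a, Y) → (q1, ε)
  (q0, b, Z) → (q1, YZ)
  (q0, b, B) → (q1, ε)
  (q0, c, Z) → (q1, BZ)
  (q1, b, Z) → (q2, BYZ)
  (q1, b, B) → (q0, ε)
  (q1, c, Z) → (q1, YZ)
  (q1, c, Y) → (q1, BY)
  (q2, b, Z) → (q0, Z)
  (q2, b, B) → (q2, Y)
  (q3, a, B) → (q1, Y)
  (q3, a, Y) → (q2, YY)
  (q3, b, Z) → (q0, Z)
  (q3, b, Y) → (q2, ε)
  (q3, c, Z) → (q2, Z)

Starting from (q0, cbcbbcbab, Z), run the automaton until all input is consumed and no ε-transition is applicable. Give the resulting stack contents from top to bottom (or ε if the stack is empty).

(q0, cbcbbcbab, Z) ⊢ (q1, bcbbcbab, BZ) ⊢ (q0, cbbcbab, Z) ⊢ (q1, bbcbab, BZ) ⊢ (q0, bcbab, Z) ⊢ (q1, cbab, YZ) ⊢ (q1, bab, BYZ) ⊢ (q0, ab, YZ) ⊢ (q1, b, Z) ⊢ (q2, ε, BYZ)
All input consumed in state q2 with stack BYZ.

BYZ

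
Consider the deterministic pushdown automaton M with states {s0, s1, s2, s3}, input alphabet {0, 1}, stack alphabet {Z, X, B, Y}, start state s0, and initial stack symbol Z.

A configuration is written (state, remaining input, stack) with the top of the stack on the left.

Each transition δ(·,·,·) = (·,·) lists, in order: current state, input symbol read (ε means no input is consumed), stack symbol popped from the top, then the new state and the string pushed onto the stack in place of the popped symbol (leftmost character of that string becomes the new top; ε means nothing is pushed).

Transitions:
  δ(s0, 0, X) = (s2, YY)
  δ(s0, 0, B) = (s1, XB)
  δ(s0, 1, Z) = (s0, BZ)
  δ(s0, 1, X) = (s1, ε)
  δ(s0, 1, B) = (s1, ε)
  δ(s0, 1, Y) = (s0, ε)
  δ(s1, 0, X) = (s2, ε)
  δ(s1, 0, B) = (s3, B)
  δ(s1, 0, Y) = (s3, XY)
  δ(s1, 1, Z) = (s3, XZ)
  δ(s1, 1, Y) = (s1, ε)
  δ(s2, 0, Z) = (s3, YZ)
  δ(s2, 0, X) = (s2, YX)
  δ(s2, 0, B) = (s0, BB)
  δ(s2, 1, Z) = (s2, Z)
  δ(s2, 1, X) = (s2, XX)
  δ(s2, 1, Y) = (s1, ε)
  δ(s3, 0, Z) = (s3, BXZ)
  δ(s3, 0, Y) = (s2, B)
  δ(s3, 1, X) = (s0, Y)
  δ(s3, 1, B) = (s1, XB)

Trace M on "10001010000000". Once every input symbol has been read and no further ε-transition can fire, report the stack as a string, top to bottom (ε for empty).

BBBZ

(s0, 10001010000000, Z)
  read 1, top Z: go to s0, push BZ → (s0, 0001010000000, BZ)
  read 0, top B: go to s1, push XB → (s1, 001010000000, XBZ)
  read 0, top X: go to s2, push ε → (s2, 01010000000, BZ)
  read 0, top B: go to s0, push BB → (s0, 1010000000, BBZ)
  read 1, top B: go to s1, push ε → (s1, 010000000, BZ)
  read 0, top B: go to s3, push B → (s3, 10000000, BZ)
  read 1, top B: go to s1, push XB → (s1, 0000000, XBZ)
  read 0, top X: go to s2, push ε → (s2, 000000, BZ)
  read 0, top B: go to s0, push BB → (s0, 00000, BBZ)
  read 0, top B: go to s1, push XB → (s1, 0000, XBBZ)
  read 0, top X: go to s2, push ε → (s2, 000, BBZ)
  read 0, top B: go to s0, push BB → (s0, 00, BBBZ)
  read 0, top B: go to s1, push XB → (s1, 0, XBBBZ)
  read 0, top X: go to s2, push ε → (s2, ε, BBBZ)
All input consumed in state s2 with stack BBBZ.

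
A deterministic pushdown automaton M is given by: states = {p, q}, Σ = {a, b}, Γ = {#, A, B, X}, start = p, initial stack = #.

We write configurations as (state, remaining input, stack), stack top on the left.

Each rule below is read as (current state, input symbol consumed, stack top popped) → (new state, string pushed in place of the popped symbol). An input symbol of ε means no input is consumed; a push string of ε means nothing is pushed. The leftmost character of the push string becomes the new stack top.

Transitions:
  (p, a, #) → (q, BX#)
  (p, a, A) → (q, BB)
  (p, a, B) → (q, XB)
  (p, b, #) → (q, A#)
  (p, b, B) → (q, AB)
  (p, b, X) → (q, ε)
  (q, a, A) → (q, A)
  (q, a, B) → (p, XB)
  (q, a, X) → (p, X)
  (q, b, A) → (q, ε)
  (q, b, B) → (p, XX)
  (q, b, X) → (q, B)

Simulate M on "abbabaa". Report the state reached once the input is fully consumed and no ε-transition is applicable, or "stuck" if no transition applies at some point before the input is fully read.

(p, abbabaa, #)
  read a, top #: go to q, push BX# → (q, bbabaa, BX#)
  read b, top B: go to p, push XX → (p, babaa, XXX#)
  read b, top X: go to q, push ε → (q, abaa, XX#)
  read a, top X: go to p, push X → (p, baa, XX#)
  read b, top X: go to q, push ε → (q, aa, X#)
  read a, top X: go to p, push X → (p, a, X#)
No transition for (p, a, top X); M blocks with input a remaining.

stuck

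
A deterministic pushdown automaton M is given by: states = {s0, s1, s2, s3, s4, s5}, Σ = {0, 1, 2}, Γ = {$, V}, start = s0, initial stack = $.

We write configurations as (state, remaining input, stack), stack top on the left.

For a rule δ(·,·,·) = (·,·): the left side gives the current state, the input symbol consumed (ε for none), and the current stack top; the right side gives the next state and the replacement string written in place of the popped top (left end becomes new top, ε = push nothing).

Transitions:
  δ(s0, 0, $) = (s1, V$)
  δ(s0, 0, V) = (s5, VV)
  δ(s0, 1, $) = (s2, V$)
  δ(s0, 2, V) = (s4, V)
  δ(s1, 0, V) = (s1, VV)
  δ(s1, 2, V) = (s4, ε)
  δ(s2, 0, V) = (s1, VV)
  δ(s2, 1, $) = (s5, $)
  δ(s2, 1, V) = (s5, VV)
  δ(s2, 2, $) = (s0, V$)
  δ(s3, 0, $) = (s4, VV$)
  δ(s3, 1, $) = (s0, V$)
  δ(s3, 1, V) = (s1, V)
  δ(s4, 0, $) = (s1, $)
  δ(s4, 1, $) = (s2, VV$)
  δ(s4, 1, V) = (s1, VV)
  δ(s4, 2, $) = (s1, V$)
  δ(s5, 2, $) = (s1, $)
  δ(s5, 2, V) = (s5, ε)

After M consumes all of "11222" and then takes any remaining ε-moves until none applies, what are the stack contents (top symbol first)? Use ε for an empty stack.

$

(s0, 11222, $)
  read 1, top $: go to s2, push V$ → (s2, 1222, V$)
  read 1, top V: go to s5, push VV → (s5, 222, VV$)
  read 2, top V: go to s5, push ε → (s5, 22, V$)
  read 2, top V: go to s5, push ε → (s5, 2, $)
  read 2, top $: go to s1, push $ → (s1, ε, $)
All input consumed in state s1 with stack $.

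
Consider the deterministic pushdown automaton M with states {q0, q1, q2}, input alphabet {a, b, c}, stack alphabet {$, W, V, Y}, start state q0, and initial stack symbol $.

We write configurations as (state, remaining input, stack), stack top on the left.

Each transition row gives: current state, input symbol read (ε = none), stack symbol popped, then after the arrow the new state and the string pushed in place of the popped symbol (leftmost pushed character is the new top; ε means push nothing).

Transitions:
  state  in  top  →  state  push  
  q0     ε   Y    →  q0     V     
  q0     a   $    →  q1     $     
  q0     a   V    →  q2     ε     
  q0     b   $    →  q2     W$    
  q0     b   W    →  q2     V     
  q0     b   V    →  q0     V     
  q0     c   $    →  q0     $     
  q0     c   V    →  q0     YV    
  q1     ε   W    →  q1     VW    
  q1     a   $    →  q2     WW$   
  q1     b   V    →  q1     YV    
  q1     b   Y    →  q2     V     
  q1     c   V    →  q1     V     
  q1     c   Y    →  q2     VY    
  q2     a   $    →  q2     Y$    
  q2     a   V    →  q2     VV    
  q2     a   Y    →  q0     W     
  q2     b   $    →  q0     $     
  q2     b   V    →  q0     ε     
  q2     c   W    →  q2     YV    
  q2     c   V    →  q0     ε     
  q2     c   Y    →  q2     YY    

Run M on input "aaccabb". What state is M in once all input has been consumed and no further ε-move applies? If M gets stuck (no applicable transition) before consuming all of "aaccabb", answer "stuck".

q0

(q0, aaccabb, $) ⊢ (q1, accabb, $) ⊢ (q2, ccabb, WW$) ⊢ (q2, cabb, YVW$) ⊢ (q2, abb, YYVW$) ⊢ (q0, bb, WYVW$) ⊢ (q2, b, VYVW$) ⊢ (q0, ε, YVW$) ⊢ (q0, ε, VVW$)
All input consumed; M is in state q0.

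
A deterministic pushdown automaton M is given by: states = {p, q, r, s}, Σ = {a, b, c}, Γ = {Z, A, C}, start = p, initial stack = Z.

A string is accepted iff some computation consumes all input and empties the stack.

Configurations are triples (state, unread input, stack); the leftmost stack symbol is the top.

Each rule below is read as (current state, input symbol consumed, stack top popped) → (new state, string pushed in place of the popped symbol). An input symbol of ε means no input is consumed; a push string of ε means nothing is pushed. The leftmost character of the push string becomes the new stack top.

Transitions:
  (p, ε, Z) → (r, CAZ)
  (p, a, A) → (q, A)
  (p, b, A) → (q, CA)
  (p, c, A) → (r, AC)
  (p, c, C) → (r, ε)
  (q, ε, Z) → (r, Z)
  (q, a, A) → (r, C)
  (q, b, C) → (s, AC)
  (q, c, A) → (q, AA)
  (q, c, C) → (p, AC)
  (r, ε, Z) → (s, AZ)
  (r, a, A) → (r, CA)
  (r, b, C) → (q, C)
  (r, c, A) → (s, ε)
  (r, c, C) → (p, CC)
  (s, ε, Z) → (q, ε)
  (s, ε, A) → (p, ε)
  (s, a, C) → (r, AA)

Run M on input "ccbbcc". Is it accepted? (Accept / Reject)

(p, ccbbcc, Z) ⊢ (r, ccbbcc, CAZ) ⊢ (p, cbbcc, CCAZ) ⊢ (r, bbcc, CAZ) ⊢ (q, bcc, CAZ) ⊢ (s, cc, ACAZ) ⊢ (p, cc, CAZ) ⊢ (r, c, AZ) ⊢ (s, ε, Z) ⊢ (q, ε, ε)
All input consumed and the stack is empty.

Accept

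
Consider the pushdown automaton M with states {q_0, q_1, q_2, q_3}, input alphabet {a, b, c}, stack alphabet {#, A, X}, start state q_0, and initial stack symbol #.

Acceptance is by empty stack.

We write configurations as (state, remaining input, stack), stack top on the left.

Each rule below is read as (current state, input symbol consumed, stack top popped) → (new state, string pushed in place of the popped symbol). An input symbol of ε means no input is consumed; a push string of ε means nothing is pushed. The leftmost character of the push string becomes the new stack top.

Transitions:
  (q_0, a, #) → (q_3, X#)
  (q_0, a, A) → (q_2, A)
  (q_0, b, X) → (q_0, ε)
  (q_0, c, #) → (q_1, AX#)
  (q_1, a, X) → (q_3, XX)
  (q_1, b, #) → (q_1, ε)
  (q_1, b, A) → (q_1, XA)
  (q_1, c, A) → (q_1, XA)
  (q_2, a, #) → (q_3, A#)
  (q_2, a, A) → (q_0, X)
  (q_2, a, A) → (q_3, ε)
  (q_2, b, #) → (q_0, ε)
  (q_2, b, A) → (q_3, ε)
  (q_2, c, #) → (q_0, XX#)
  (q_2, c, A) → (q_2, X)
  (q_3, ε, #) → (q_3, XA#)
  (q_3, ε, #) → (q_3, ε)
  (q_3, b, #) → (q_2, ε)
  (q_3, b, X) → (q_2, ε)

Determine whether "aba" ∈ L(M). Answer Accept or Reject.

Reject

No computation consumes all input and empties the stack.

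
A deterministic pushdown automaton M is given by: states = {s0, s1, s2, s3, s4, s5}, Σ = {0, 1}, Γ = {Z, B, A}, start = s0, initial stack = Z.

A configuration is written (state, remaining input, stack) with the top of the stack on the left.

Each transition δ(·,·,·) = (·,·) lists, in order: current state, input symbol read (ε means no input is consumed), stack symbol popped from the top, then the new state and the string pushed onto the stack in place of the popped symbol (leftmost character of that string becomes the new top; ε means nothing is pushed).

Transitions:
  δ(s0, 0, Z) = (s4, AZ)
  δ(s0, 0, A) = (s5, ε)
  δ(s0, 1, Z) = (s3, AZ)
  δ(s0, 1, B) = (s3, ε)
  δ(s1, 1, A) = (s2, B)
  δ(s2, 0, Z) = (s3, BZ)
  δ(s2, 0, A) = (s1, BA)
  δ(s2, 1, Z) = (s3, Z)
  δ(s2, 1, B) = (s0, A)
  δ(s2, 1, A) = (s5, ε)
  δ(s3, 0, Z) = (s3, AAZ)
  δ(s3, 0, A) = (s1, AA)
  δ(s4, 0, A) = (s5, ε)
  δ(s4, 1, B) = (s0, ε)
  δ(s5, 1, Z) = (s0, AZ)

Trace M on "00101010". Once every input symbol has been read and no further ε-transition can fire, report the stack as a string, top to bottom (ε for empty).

Z

(s0, 00101010, Z)
  read 0, top Z: go to s4, push AZ → (s4, 0101010, AZ)
  read 0, top A: go to s5, push ε → (s5, 101010, Z)
  read 1, top Z: go to s0, push AZ → (s0, 01010, AZ)
  read 0, top A: go to s5, push ε → (s5, 1010, Z)
  read 1, top Z: go to s0, push AZ → (s0, 010, AZ)
  read 0, top A: go to s5, push ε → (s5, 10, Z)
  read 1, top Z: go to s0, push AZ → (s0, 0, AZ)
  read 0, top A: go to s5, push ε → (s5, ε, Z)
All input consumed in state s5 with stack Z.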